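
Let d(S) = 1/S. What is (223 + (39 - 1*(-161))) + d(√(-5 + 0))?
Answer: 423 - I*√5/5 ≈ 423.0 - 0.44721*I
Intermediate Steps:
(223 + (39 - 1*(-161))) + d(√(-5 + 0)) = (223 + (39 - 1*(-161))) + 1/(√(-5 + 0)) = (223 + (39 + 161)) + 1/(√(-5)) = (223 + 200) + 1/(I*√5) = 423 - I*√5/5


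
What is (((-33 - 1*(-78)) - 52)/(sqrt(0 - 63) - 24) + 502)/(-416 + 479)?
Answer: 106982/13419 + I*sqrt(7)/1917 ≈ 7.9724 + 0.0013802*I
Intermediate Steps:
(((-33 - 1*(-78)) - 52)/(sqrt(0 - 63) - 24) + 502)/(-416 + 479) = (((-33 + 78) - 52)/(sqrt(-63) - 24) + 502)/63 = ((45 - 52)/(3*I*sqrt(7) - 24) + 502)*(1/63) = (-7/(-24 + 3*I*sqrt(7)) + 502)*(1/63) = (502 - 7/(-24 + 3*I*sqrt(7)))*(1/63) = 502/63 - 1/(9*(-24 + 3*I*sqrt(7)))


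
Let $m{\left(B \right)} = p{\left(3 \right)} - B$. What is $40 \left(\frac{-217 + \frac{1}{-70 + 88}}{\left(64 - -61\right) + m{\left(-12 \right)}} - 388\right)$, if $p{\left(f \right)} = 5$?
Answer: $- \frac{140230}{9} \approx -15581.0$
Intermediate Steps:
$m{\left(B \right)} = 5 - B$
$40 \left(\frac{-217 + \frac{1}{-70 + 88}}{\left(64 - -61\right) + m{\left(-12 \right)}} - 388\right) = 40 \left(\frac{-217 + \frac{1}{-70 + 88}}{\left(64 - -61\right) + \left(5 - -12\right)} - 388\right) = 40 \left(\frac{-217 + \frac{1}{18}}{\left(64 + 61\right) + \left(5 + 12\right)} - 388\right) = 40 \left(\frac{-217 + \frac{1}{18}}{125 + 17} - 388\right) = 40 \left(- \frac{3905}{18 \cdot 142} - 388\right) = 40 \left(\left(- \frac{3905}{18}\right) \frac{1}{142} - 388\right) = 40 \left(- \frac{55}{36} - 388\right) = 40 \left(- \frac{14023}{36}\right) = - \frac{140230}{9}$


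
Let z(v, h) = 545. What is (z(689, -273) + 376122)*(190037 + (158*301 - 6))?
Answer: 89491935863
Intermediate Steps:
(z(689, -273) + 376122)*(190037 + (158*301 - 6)) = (545 + 376122)*(190037 + (158*301 - 6)) = 376667*(190037 + (47558 - 6)) = 376667*(190037 + 47552) = 376667*237589 = 89491935863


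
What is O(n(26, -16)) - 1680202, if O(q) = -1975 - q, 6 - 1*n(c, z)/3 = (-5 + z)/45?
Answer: -8410982/5 ≈ -1.6822e+6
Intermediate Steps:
n(c, z) = 55/3 - z/15 (n(c, z) = 18 - 3*(-5 + z)/45 = 18 - 3*(-1/9 + z/45) = 18 + (1/3 - z/15) = 55/3 - z/15)
O(n(26, -16)) - 1680202 = (-1975 - (55/3 - 1/15*(-16))) - 1680202 = (-1975 - (55/3 + 16/15)) - 1680202 = (-1975 - 1*97/5) - 1680202 = (-1975 - 97/5) - 1680202 = -9972/5 - 1680202 = -8410982/5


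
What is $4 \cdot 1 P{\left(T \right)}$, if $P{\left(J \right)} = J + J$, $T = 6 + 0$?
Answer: $48$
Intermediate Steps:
$T = 6$
$P{\left(J \right)} = 2 J$
$4 \cdot 1 P{\left(T \right)} = 4 \cdot 1 \cdot 2 \cdot 6 = 4 \cdot 12 = 48$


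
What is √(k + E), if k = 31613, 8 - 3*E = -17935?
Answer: √37594 ≈ 193.89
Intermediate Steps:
E = 5981 (E = 8/3 - ⅓*(-17935) = 8/3 + 17935/3 = 5981)
√(k + E) = √(31613 + 5981) = √37594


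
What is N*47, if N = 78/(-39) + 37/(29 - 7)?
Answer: -329/22 ≈ -14.955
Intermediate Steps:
N = -7/22 (N = 78*(-1/39) + 37/22 = -2 + 37*(1/22) = -2 + 37/22 = -7/22 ≈ -0.31818)
N*47 = -7/22*47 = -329/22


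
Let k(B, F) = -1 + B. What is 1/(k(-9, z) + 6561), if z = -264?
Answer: 1/6551 ≈ 0.00015265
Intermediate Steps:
1/(k(-9, z) + 6561) = 1/((-1 - 9) + 6561) = 1/(-10 + 6561) = 1/6551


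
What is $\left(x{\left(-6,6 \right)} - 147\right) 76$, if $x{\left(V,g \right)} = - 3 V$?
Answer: $-9804$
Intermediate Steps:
$\left(x{\left(-6,6 \right)} - 147\right) 76 = \left(\left(-3\right) \left(-6\right) - 147\right) 76 = \left(18 - 147\right) 76 = \left(-129\right) 76 = -9804$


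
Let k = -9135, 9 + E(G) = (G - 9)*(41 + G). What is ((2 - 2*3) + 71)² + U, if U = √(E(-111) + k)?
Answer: 4489 + 2*I*√186 ≈ 4489.0 + 27.276*I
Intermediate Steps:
E(G) = -9 + (-9 + G)*(41 + G) (E(G) = -9 + (G - 9)*(41 + G) = -9 + (-9 + G)*(41 + G))
U = 2*I*√186 (U = √((-378 + (-111)² + 32*(-111)) - 9135) = √((-378 + 12321 - 3552) - 9135) = √(8391 - 9135) = √(-744) = 2*I*√186 ≈ 27.276*I)
((2 - 2*3) + 71)² + U = ((2 - 2*3) + 71)² + 2*I*√186 = ((2 - 6) + 71)² + 2*I*√186 = (-4 + 71)² + 2*I*√186 = 67² + 2*I*√186 = 4489 + 2*I*√186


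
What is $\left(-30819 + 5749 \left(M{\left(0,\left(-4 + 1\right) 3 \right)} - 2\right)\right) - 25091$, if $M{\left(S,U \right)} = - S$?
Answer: $-67408$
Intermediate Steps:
$\left(-30819 + 5749 \left(M{\left(0,\left(-4 + 1\right) 3 \right)} - 2\right)\right) - 25091 = \left(-30819 + 5749 \left(\left(-1\right) 0 - 2\right)\right) - 25091 = \left(-30819 + 5749 \left(0 - 2\right)\right) - 25091 = \left(-30819 + 5749 \left(-2\right)\right) - 25091 = \left(-30819 - 11498\right) - 25091 = -42317 - 25091 = -67408$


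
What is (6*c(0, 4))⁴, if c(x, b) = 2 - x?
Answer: 20736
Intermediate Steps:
(6*c(0, 4))⁴ = (6*(2 - 1*0))⁴ = (6*(2 + 0))⁴ = (6*2)⁴ = 12⁴ = 20736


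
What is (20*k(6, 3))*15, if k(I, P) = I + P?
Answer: 2700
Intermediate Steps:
(20*k(6, 3))*15 = (20*(6 + 3))*15 = (20*9)*15 = 180*15 = 2700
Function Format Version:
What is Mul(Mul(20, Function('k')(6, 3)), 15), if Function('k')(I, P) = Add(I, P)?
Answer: 2700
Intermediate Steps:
Mul(Mul(20, Function('k')(6, 3)), 15) = Mul(Mul(20, Add(6, 3)), 15) = Mul(Mul(20, 9), 15) = Mul(180, 15) = 2700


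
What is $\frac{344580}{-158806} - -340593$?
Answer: $\frac{27043933689}{79403} \approx 3.4059 \cdot 10^{5}$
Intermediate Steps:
$\frac{344580}{-158806} - -340593 = 344580 \left(- \frac{1}{158806}\right) + 340593 = - \frac{172290}{79403} + 340593 = \frac{27043933689}{79403}$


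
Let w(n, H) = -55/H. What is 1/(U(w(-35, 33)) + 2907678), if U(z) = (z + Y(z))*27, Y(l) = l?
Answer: 1/2907588 ≈ 3.4393e-7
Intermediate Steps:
U(z) = 54*z (U(z) = (z + z)*27 = (2*z)*27 = 54*z)
1/(U(w(-35, 33)) + 2907678) = 1/(54*(-55/33) + 2907678) = 1/(54*(-55*1/33) + 2907678) = 1/(54*(-5/3) + 2907678) = 1/(-90 + 2907678) = 1/2907588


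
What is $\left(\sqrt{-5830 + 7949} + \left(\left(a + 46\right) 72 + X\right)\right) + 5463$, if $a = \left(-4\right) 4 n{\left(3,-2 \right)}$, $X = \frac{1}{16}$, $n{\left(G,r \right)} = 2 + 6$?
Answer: $- \frac{7055}{16} + \sqrt{2119} \approx -394.9$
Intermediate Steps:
$n{\left(G,r \right)} = 8$
$X = \frac{1}{16} \approx 0.0625$
$a = -128$ ($a = \left(-4\right) 4 \cdot 8 = \left(-16\right) 8 = -128$)
$\left(\sqrt{-5830 + 7949} + \left(\left(a + 46\right) 72 + X\right)\right) + 5463 = \left(\sqrt{-5830 + 7949} + \left(\left(-128 + 46\right) 72 + \frac{1}{16}\right)\right) + 5463 = \left(\sqrt{2119} + \left(\left(-82\right) 72 + \frac{1}{16}\right)\right) + 5463 = \left(\sqrt{2119} + \left(-5904 + \frac{1}{16}\right)\right) + 5463 = \left(\sqrt{2119} - \frac{94463}{16}\right) + 5463 = \left(- \frac{94463}{16} + \sqrt{2119}\right) + 5463 = - \frac{7055}{16} + \sqrt{2119}$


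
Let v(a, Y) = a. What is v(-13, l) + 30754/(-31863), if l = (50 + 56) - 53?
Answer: -444973/31863 ≈ -13.965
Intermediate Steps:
l = 53 (l = 106 - 53 = 53)
v(-13, l) + 30754/(-31863) = -13 + 30754/(-31863) = -13 + 30754*(-1/31863) = -13 - 30754/31863 = -444973/31863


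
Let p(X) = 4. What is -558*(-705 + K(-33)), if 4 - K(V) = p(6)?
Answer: 393390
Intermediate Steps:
K(V) = 0 (K(V) = 4 - 1*4 = 4 - 4 = 0)
-558*(-705 + K(-33)) = -558*(-705 + 0) = -558*(-705) = 393390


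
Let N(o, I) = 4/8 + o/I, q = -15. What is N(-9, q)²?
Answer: 121/100 ≈ 1.2100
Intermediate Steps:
N(o, I) = ½ + o/I (N(o, I) = 4*(⅛) + o/I = ½ + o/I)
N(-9, q)² = ((-9 + (½)*(-15))/(-15))² = (-(-9 - 15/2)/15)² = (-1/15*(-33/2))² = (11/10)² = 121/100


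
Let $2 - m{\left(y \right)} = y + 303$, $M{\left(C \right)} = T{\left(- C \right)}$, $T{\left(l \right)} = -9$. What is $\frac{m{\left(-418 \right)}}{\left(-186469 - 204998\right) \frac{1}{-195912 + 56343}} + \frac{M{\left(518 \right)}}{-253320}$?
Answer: $\frac{459623439507}{11018491160} \approx 41.714$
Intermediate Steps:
$M{\left(C \right)} = -9$
$m{\left(y \right)} = -301 - y$ ($m{\left(y \right)} = 2 - \left(y + 303\right) = 2 - \left(303 + y\right) = -301 - y$)
$\frac{m{\left(-418 \right)}}{\left(-186469 - 204998\right) \frac{1}{-195912 + 56343}} + \frac{M{\left(518 \right)}}{-253320} = \frac{-301 - -418}{\left(-186469 - 204998\right) \frac{1}{-195912 + 56343}} - \frac{9}{-253320} = \frac{-301 + 418}{\left(-391467\right) \frac{1}{-139569}} - - \frac{3}{84440} = \frac{117}{\left(-391467\right) \left(- \frac{1}{139569}\right)} + \frac{3}{84440} = \frac{117}{\frac{130489}{46523}} + \frac{3}{84440} = 117 \cdot \frac{46523}{130489} + \frac{3}{84440} = \frac{5443191}{130489} + \frac{3}{84440} = \frac{459623439507}{11018491160}$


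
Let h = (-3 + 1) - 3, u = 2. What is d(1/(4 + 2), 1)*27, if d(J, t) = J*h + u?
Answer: 63/2 ≈ 31.500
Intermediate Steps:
h = -5 (h = -2 - 3 = -5)
d(J, t) = 2 - 5*J (d(J, t) = J*(-5) + 2 = -5*J + 2 = 2 - 5*J)
d(1/(4 + 2), 1)*27 = (2 - 5/(4 + 2))*27 = (2 - 5/6)*27 = (2 - 5*⅙)*27 = (2 - ⅚)*27 = (7/6)*27 = 63/2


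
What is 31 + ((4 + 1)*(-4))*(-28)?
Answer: 591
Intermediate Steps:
31 + ((4 + 1)*(-4))*(-28) = 31 + (5*(-4))*(-28) = 31 - 20*(-28) = 31 + 560 = 591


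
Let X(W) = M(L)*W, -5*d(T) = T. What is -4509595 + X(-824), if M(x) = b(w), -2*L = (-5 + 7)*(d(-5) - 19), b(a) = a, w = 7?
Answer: -4515363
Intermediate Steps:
d(T) = -T/5
L = 18 (L = -(-5 + 7)*(-⅕*(-5) - 19)/2 = -(1 - 19) = -(-18) = -½*(-36) = 18)
M(x) = 7
X(W) = 7*W
-4509595 + X(-824) = -4509595 + 7*(-824) = -4509595 - 5768 = -4515363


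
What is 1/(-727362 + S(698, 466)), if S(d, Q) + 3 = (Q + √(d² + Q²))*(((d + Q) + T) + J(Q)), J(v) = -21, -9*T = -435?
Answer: 1549833/8730238630039 + 21444*√176090/8730238630039 ≈ 1.2083e-6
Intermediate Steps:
T = 145/3 (T = -⅑*(-435) = 145/3 ≈ 48.333)
S(d, Q) = -3 + (Q + √(Q² + d²))*(82/3 + Q + d) (S(d, Q) = -3 + (Q + √(d² + Q²))*(((d + Q) + 145/3) - 21) = -3 + (Q + √(Q² + d²))*(((Q + d) + 145/3) - 21) = -3 + (Q + √(Q² + d²))*((145/3 + Q + d) - 21) = -3 + (Q + √(Q² + d²))*(82/3 + Q + d))
1/(-727362 + S(698, 466)) = 1/(-727362 + (-3 + 466² + (82/3)*466 + 82*√(466² + 698²)/3 + 466*698 + 466*√(466² + 698²) + 698*√(466² + 698²))) = 1/(-727362 + (-3 + 217156 + 38212/3 + 82*√(217156 + 487204)/3 + 325268 + 466*√(217156 + 487204) + 698*√(217156 + 487204))) = 1/(-727362 + (-3 + 217156 + 38212/3 + 82*√704360/3 + 325268 + 466*√704360 + 698*√704360)) = 1/(-727362 + (-3 + 217156 + 38212/3 + 82*(2*√176090)/3 + 325268 + 466*(2*√176090) + 698*(2*√176090))) = 1/(-727362 + (-3 + 217156 + 38212/3 + 164*√176090/3 + 325268 + 932*√176090 + 1396*√176090)) = 1/(-727362 + (1665475/3 + 7148*√176090/3)) = 1/(-516611/3 + 7148*√176090/3)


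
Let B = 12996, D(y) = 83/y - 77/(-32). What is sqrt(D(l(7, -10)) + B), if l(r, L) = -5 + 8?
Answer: 17*sqrt(25962)/24 ≈ 114.13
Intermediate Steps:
l(r, L) = 3
D(y) = 77/32 + 83/y (D(y) = 83/y - 77*(-1/32) = 83/y + 77/32 = 77/32 + 83/y)
sqrt(D(l(7, -10)) + B) = sqrt((77/32 + 83/3) + 12996) = sqrt(2887/96 + 12996) = sqrt(1250503/96) = 17*sqrt(25962)/24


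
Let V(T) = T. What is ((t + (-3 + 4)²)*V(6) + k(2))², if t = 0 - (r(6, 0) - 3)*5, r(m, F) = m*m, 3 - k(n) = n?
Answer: 966289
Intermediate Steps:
k(n) = 3 - n
r(m, F) = m²
t = -165 (t = 0 - (6² - 3)*5 = 0 - (36 - 3)*5 = 0 - 33*5 = 0 - 1*165 = 0 - 165 = -165)
((t + (-3 + 4)²)*V(6) + k(2))² = ((-165 + (-3 + 4)²)*6 + (3 - 1*2))² = ((-165 + 1²)*6 + (3 - 2))² = ((-165 + 1)*6 + 1)² = (-164*6 + 1)² = (-984 + 1)² = (-983)² = 966289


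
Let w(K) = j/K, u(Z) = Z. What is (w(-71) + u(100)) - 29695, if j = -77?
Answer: -2101168/71 ≈ -29594.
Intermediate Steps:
w(K) = -77/K
(w(-71) + u(100)) - 29695 = (-77/(-71) + 100) - 29695 = (-77*(-1/71) + 100) - 29695 = (77/71 + 100) - 29695 = 7177/71 - 29695 = -2101168/71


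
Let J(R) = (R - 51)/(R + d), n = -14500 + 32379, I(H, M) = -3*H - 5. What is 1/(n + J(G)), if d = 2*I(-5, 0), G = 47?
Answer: 67/1197889 ≈ 5.5932e-5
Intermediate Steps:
I(H, M) = -5 - 3*H
n = 17879
d = 20 (d = 2*(-5 - 3*(-5)) = 2*(-5 + 15) = 2*10 = 20)
J(R) = (-51 + R)/(20 + R) (J(R) = (R - 51)/(R + 20) = (-51 + R)/(20 + R))
1/(n + J(G)) = 1/(17879 + (-51 + 47)/(20 + 47)) = 1/(17879 - 4/67) = 1/(1197889/67) = 67/1197889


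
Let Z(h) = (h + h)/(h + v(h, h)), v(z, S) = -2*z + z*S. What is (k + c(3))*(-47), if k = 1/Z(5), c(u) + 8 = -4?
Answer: 470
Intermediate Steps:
c(u) = -12 (c(u) = -8 - 4 = -12)
v(z, S) = -2*z + S*z
Z(h) = 2*h/(h + h*(-2 + h)) (Z(h) = (h + h)/(h + h*(-2 + h)) = (2*h)/(h + h*(-2 + h)) = 2*h/(h + h*(-2 + h)))
k = 2 (k = 1/(2/(-1 + 5)) = 1/(2/4) = 1/(2*(¼)) = 1/(½) = 2)
(k + c(3))*(-47) = (2 - 12)*(-47) = -10*(-47) = 470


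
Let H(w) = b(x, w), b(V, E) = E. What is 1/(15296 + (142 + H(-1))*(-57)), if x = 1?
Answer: 1/7259 ≈ 0.00013776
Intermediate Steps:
H(w) = w
1/(15296 + (142 + H(-1))*(-57)) = 1/(15296 + (142 - 1)*(-57)) = 1/(15296 + 141*(-57)) = 1/(15296 - 8037) = 1/7259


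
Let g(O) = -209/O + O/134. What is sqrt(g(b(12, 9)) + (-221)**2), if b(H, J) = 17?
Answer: sqrt(253386680518)/2278 ≈ 220.97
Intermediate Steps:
g(O) = -209/O + O/134 (g(O) = -209/O + O*(1/134) = -209/O + O/134)
sqrt(g(b(12, 9)) + (-221)**2) = sqrt((-209/17 + (1/134)*17) + (-221)**2) = sqrt((-209*1/17 + 17/134) + 48841) = sqrt((-209/17 + 17/134) + 48841) = sqrt(-27717/2278 + 48841) = sqrt(111232081/2278) = sqrt(253386680518)/2278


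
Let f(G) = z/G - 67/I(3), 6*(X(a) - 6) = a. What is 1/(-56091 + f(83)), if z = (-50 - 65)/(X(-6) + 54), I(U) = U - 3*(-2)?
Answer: -44073/2472427777 ≈ -1.7826e-5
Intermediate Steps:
X(a) = 6 + a/6
I(U) = 6 + U (I(U) = U + 6 = 6 + U)
z = -115/59 (z = (-50 - 65)/((6 + (1/6)*(-6)) + 54) = -115/((6 - 1) + 54) = -115/(5 + 54) = -115/59 ≈ -1.9492)
f(G) = -67/9 - 115/(59*G) (f(G) = -115/(59*G) - 67/(6 + 3) = -115/(59*G) - 67/9 = -67/9 - 115/(59*G))
1/(-56091 + f(83)) = 1/(-56091 + (1/531)*(-1035 - 3953*83)/83) = 1/(-56091 + (1/531)*(1/83)*(-1035 - 328099)) = 1/(-56091 + (1/531)*(1/83)*(-329134)) = 1/(-56091 - 329134/44073) = 1/(-2472427777/44073) = -44073/2472427777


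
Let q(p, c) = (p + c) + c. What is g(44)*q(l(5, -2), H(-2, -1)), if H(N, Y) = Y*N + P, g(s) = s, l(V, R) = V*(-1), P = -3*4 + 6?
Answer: -572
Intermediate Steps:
P = -6 (P = -12 + 6 = -6)
l(V, R) = -V
H(N, Y) = -6 + N*Y (H(N, Y) = Y*N - 6 = N*Y - 6 = -6 + N*Y)
q(p, c) = p + 2*c (q(p, c) = (c + p) + c = p + 2*c)
g(44)*q(l(5, -2), H(-2, -1)) = 44*(-1*5 + 2*(-6 - 2*(-1))) = 44*(-5 + 2*(-6 + 2)) = 44*(-5 + 2*(-4)) = 44*(-5 - 8) = 44*(-13) = -572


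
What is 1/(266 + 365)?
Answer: 1/631 ≈ 0.0015848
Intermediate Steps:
1/(266 + 365) = 1/631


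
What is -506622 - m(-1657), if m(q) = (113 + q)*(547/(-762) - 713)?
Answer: -612877498/381 ≈ -1.6086e+6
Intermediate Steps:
m(q) = -61455389/762 - 543853*q/762 (m(q) = (113 + q)*(547*(-1/762) - 713) = (113 + q)*(-547/762 - 713) = (113 + q)*(-543853/762) = -61455389/762 - 543853*q/762)
-506622 - m(-1657) = -506622 - (-61455389/762 - 543853/762*(-1657)) = -506622 - (-61455389/762 + 901164421/762) = -506622 - 1*419854516/381 = -506622 - 419854516/381 = -612877498/381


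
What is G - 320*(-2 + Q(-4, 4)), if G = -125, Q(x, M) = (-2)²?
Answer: -765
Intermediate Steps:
Q(x, M) = 4
G - 320*(-2 + Q(-4, 4)) = -125 - 320*(-2 + 4) = -125 - 320*2 = -125 - 64*10 = -125 - 640 = -765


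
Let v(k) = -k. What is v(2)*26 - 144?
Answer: -196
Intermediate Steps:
v(2)*26 - 144 = -1*2*26 - 144 = -2*26 - 144 = -52 - 144 = -196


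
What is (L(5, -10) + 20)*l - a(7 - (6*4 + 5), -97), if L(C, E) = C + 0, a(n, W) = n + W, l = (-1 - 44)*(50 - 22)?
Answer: -31381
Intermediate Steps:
l = -1260 (l = -45*28 = -1260)
a(n, W) = W + n
L(C, E) = C
(L(5, -10) + 20)*l - a(7 - (6*4 + 5), -97) = (5 + 20)*(-1260) - (-97 + (7 - (6*4 + 5))) = 25*(-1260) - (-97 + (7 - (24 + 5))) = -31500 - (-97 + (7 - 1*29)) = -31500 - (-97 + (7 - 29)) = -31500 - (-97 - 22) = -31500 - 1*(-119) = -31500 + 119 = -31381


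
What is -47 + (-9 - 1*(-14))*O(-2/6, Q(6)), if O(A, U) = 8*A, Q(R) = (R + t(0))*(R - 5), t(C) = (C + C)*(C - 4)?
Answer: -181/3 ≈ -60.333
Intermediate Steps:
t(C) = 2*C*(-4 + C) (t(C) = (2*C)*(-4 + C) = 2*C*(-4 + C))
Q(R) = R*(-5 + R) (Q(R) = (R + 2*0*(-4 + 0))*(R - 5) = (R + 2*0*(-4))*(-5 + R) = (R + 0)*(-5 + R) = R*(-5 + R))
-47 + (-9 - 1*(-14))*O(-2/6, Q(6)) = -47 + (-9 - 1*(-14))*(8*(-2/6)) = -47 + (-9 + 14)*(8*(-2*⅙)) = -47 + 5*(8*(-⅓)) = -47 + 5*(-8/3) = -47 - 40/3 = -181/3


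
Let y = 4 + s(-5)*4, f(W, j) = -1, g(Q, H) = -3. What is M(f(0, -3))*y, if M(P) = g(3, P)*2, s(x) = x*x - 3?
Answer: -552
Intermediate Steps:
s(x) = -3 + x**2 (s(x) = x**2 - 3 = -3 + x**2)
M(P) = -6 (M(P) = -3*2 = -6)
y = 92 (y = 4 + (-3 + (-5)**2)*4 = 4 + (-3 + 25)*4 = 4 + 22*4 = 4 + 88 = 92)
M(f(0, -3))*y = -6*92 = -552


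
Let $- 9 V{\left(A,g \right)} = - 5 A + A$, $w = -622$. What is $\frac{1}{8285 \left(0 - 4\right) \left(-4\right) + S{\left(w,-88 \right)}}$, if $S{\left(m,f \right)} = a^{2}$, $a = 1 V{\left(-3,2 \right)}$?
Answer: $\frac{9}{1193056} \approx 7.5437 \cdot 10^{-6}$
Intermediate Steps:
$V{\left(A,g \right)} = \frac{4 A}{9}$ ($V{\left(A,g \right)} = - \frac{- 5 A + A}{9} = - \frac{\left(-4\right) A}{9} = \frac{4 A}{9}$)
$a = - \frac{4}{3}$ ($a = 1 \cdot \frac{4}{9} \left(-3\right) = 1 \left(- \frac{4}{3}\right) = - \frac{4}{3} \approx -1.3333$)
$S{\left(m,f \right)} = \frac{16}{9}$ ($S{\left(m,f \right)} = \left(- \frac{4}{3}\right)^{2} = \frac{16}{9}$)
$\frac{1}{8285 \left(0 - 4\right) \left(-4\right) + S{\left(w,-88 \right)}} = \frac{1}{8285 \left(0 - 4\right) \left(-4\right) + \frac{16}{9}} = \frac{1}{8285 \left(\left(-4\right) \left(-4\right)\right) + \frac{16}{9}} = \frac{1}{8285 \cdot 16 + \frac{16}{9}} = \frac{1}{132560 + \frac{16}{9}} = \frac{1}{\frac{1193056}{9}} = \frac{9}{1193056}$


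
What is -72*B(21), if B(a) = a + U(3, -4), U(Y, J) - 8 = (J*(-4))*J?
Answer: 2520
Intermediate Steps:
U(Y, J) = 8 - 4*J**2 (U(Y, J) = 8 + (J*(-4))*J = 8 + (-4*J)*J = 8 - 4*J**2)
B(a) = -56 + a (B(a) = a + (8 - 4*(-4)**2) = a + (8 - 4*16) = a + (8 - 64) = a - 56 = -56 + a)
-72*B(21) = -72*(-56 + 21) = -72*(-35) = 2520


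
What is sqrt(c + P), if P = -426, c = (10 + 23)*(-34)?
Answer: 6*I*sqrt(43) ≈ 39.345*I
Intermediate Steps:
c = -1122 (c = 33*(-34) = -1122)
sqrt(c + P) = sqrt(-1122 - 426) = sqrt(-1548) = 6*I*sqrt(43)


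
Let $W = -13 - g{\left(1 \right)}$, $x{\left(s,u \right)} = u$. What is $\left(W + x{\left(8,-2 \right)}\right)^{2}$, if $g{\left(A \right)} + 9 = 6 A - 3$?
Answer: $81$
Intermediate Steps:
$g{\left(A \right)} = -12 + 6 A$ ($g{\left(A \right)} = -9 + \left(6 A - 3\right) = -9 + \left(-3 + 6 A\right) = -12 + 6 A$)
$W = -7$ ($W = -13 - \left(-12 + 6 \cdot 1\right) = -13 - \left(-12 + 6\right) = -13 - -6 = -13 + 6 = -7$)
$\left(W + x{\left(8,-2 \right)}\right)^{2} = \left(-7 - 2\right)^{2} = \left(-9\right)^{2} = 81$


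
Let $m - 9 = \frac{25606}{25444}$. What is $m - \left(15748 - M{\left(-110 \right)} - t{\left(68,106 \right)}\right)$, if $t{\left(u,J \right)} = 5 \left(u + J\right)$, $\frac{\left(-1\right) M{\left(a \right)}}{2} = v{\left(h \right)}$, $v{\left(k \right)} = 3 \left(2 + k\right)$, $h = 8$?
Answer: $- \frac{189913935}{12722} \approx -14928.0$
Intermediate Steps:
$v{\left(k \right)} = 6 + 3 k$
$M{\left(a \right)} = -60$ ($M{\left(a \right)} = - 2 \left(6 + 3 \cdot 8\right) = - 2 \left(6 + 24\right) = \left(-2\right) 30 = -60$)
$t{\left(u,J \right)} = 5 J + 5 u$ ($t{\left(u,J \right)} = 5 \left(J + u\right) = 5 J + 5 u$)
$m = \frac{127301}{12722}$ ($m = 9 + \frac{25606}{25444} = 9 + 25606 \cdot \frac{1}{25444} = 9 + \frac{12803}{12722} = \frac{127301}{12722} \approx 10.006$)
$m - \left(15748 - M{\left(-110 \right)} - t{\left(68,106 \right)}\right) = \frac{127301}{12722} + \left(\left(\left(5 \cdot 106 + 5 \cdot 68\right) - 60\right) - 15748\right) = \frac{127301}{12722} + \left(\left(\left(530 + 340\right) - 60\right) - 15748\right) = \frac{127301}{12722} + \left(\left(870 - 60\right) - 15748\right) = \frac{127301}{12722} + \left(810 - 15748\right) = \frac{127301}{12722} - 14938 = - \frac{189913935}{12722}$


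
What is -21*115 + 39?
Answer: -2376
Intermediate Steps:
-21*115 + 39 = -2415 + 39 = -2376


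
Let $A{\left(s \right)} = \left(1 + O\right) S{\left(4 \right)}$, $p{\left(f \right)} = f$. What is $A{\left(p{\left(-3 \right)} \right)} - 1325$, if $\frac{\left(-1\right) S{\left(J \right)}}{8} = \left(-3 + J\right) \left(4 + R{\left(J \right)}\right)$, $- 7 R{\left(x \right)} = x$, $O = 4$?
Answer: $- \frac{10235}{7} \approx -1462.1$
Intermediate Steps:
$R{\left(x \right)} = - \frac{x}{7}$
$S{\left(J \right)} = - 8 \left(-3 + J\right) \left(4 - \frac{J}{7}\right)$
$A{\left(s \right)} = - \frac{960}{7}$ ($A{\left(s \right)} = \left(1 + 4\right) \left(96 - \frac{992}{7} + \frac{8 \cdot 4^{2}}{7}\right) = 5 \left(96 - \frac{992}{7} + \frac{8}{7} \cdot 16\right) = 5 \left(96 - \frac{992}{7} + \frac{128}{7}\right) = 5 \left(- \frac{192}{7}\right) = - \frac{960}{7}$)
$A{\left(p{\left(-3 \right)} \right)} - 1325 = - \frac{960}{7} - 1325 = - \frac{10235}{7}$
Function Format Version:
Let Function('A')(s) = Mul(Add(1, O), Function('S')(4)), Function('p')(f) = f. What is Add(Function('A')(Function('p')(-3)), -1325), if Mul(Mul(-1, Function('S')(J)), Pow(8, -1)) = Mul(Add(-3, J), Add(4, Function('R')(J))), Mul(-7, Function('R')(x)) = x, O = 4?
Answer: Rational(-10235, 7) ≈ -1462.1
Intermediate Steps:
Function('R')(x) = Mul(Rational(-1, 7), x)
Function('S')(J) = Mul(-8, Add(-3, J), Add(4, Mul(Rational(-1, 7), J))) (Function('S')(J) = Mul(-8, Mul(Add(-3, J), Add(4, Mul(Rational(-1, 7), J)))) = Mul(-8, Add(-3, J), Add(4, Mul(Rational(-1, 7), J))))
Function('A')(s) = Rational(-960, 7) (Function('A')(s) = Mul(Add(1, 4), Add(96, Mul(Rational(-248, 7), 4), Mul(Rational(8, 7), Pow(4, 2)))) = Mul(5, Add(96, Rational(-992, 7), Mul(Rational(8, 7), 16))) = Mul(5, Add(96, Rational(-992, 7), Rational(128, 7))) = Mul(5, Rational(-192, 7)) = Rational(-960, 7))
Add(Function('A')(Function('p')(-3)), -1325) = Add(Rational(-960, 7), -1325) = Rational(-10235, 7)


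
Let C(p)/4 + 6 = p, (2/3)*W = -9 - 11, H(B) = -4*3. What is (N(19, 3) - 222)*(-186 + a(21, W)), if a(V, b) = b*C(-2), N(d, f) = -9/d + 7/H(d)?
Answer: -6560553/38 ≈ -1.7265e+5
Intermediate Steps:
H(B) = -12
W = -30 (W = 3*(-9 - 11)/2 = (3/2)*(-20) = -30)
C(p) = -24 + 4*p
N(d, f) = -7/12 - 9/d (N(d, f) = -9/d + 7/(-12) = -9/d + 7*(-1/12) = -9/d - 7/12 = -7/12 - 9/d)
a(V, b) = -32*b (a(V, b) = b*(-24 + 4*(-2)) = b*(-24 - 8) = b*(-32) = -32*b)
(N(19, 3) - 222)*(-186 + a(21, W)) = ((-7/12 - 9/19) - 222)*(-186 - 32*(-30)) = ((-7/12 - 9*1/19) - 222)*(-186 + 960) = ((-7/12 - 9/19) - 222)*774 = (-241/228 - 222)*774 = -50857/228*774 = -6560553/38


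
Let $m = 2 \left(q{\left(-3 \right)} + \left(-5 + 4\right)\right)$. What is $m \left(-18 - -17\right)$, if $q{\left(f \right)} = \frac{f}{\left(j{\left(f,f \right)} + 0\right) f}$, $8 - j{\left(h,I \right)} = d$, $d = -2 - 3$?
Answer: $\frac{24}{13} \approx 1.8462$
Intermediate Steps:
$d = -5$
$j{\left(h,I \right)} = 13$ ($j{\left(h,I \right)} = 8 - -5 = 8 + 5 = 13$)
$q{\left(f \right)} = \frac{1}{13}$ ($q{\left(f \right)} = \frac{f}{\left(13 + 0\right) f} = \frac{f}{13 f} = f \frac{1}{13 f} = \frac{1}{13}$)
$m = - \frac{24}{13}$ ($m = 2 \left(\frac{1}{13} + \left(-5 + 4\right)\right) = 2 \left(\frac{1}{13} - 1\right) = 2 \left(- \frac{12}{13}\right) = - \frac{24}{13} \approx -1.8462$)
$m \left(-18 - -17\right) = - \frac{24 \left(-18 - -17\right)}{13} = - \frac{24 \left(-18 + 17\right)}{13} = \left(- \frac{24}{13}\right) \left(-1\right) = \frac{24}{13}$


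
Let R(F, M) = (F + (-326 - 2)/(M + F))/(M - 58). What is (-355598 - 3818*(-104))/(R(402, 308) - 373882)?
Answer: -1840408750/16590942477 ≈ -0.11093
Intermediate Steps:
R(F, M) = (F - 328/(F + M))/(-58 + M)
(-355598 - 3818*(-104))/(R(402, 308) - 373882) = (-355598 - 3818*(-104))/((-328 + 402² + 402*308)/(308² - 58*402 - 58*308 + 402*308) - 373882) = (-355598 + 397072)/((-328 + 161604 + 123816)/(94864 - 23316 - 17864 + 123816) - 373882) = 41474/(285092/177500 - 373882) = 41474/((1/177500)*285092 - 373882) = 41474/(71273/44375 - 373882) = 41474/(-16590942477/44375) = 41474*(-44375/16590942477) = -1840408750/16590942477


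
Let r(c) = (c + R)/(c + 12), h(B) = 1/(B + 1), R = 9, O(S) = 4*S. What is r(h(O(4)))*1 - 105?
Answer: -21371/205 ≈ -104.25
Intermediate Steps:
h(B) = 1/(1 + B)
r(c) = (9 + c)/(12 + c) (r(c) = (c + 9)/(c + 12) = (9 + c)/(12 + c))
r(h(O(4)))*1 - 105 = ((9 + 1/(1 + 4*4))/(12 + 1/(1 + 4*4)))*1 - 105 = ((9 + 1/(1 + 16))/(12 + 1/(1 + 16)))*1 - 105 = ((9 + 1/17)/(12 + 1/17))*1 - 105 = ((154/17)/(205/17))*1 - 105 = ((17/205)*(154/17))*1 - 105 = (154/205)*1 - 105 = 154/205 - 105 = -21371/205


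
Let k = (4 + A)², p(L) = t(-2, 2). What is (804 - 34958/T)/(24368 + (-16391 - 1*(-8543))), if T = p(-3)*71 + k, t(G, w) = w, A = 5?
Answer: 72167/1841980 ≈ 0.039179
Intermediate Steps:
p(L) = 2
k = 81 (k = (4 + 5)² = 9² = 81)
T = 223 (T = 2*71 + 81 = 142 + 81 = 223)
(804 - 34958/T)/(24368 + (-16391 - 1*(-8543))) = (804 - 34958/223)/(24368 + (-16391 - 1*(-8543))) = (804 - 34958*1/223)/(24368 + (-16391 + 8543)) = (804 - 34958/223)/(24368 - 7848) = (144334/223)/16520 = (144334/223)*(1/16520) = 72167/1841980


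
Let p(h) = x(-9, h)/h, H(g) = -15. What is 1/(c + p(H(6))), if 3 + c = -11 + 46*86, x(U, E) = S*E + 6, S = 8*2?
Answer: 5/19788 ≈ 0.00025268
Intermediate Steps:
S = 16
x(U, E) = 6 + 16*E (x(U, E) = 16*E + 6 = 6 + 16*E)
c = 3942 (c = -3 + (-11 + 46*86) = -3 + (-11 + 3956) = -3 + 3945 = 3942)
p(h) = (6 + 16*h)/h
1/(c + p(H(6))) = 1/(3942 + (16 + 6/(-15))) = 1/(3942 + (16 + 6*(-1/15))) = 1/(3942 + (16 - ⅖)) = 1/(3942 + 78/5) = 1/(19788/5) = 5/19788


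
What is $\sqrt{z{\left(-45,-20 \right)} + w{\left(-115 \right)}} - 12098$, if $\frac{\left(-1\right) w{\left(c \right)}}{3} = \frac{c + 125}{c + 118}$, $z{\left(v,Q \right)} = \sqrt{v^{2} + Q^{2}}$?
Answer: $-12098 + \sqrt{-10 + 5 \sqrt{97}} \approx -12092.0$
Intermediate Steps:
$z{\left(v,Q \right)} = \sqrt{Q^{2} + v^{2}}$
$w{\left(c \right)} = - \frac{3 \left(125 + c\right)}{118 + c}$ ($w{\left(c \right)} = - 3 \frac{c + 125}{c + 118} = - 3 \frac{125 + c}{118 + c} = - \frac{3 \left(125 + c\right)}{118 + c}$)
$\sqrt{z{\left(-45,-20 \right)} + w{\left(-115 \right)}} - 12098 = \sqrt{\sqrt{\left(-20\right)^{2} + \left(-45\right)^{2}} + \frac{3 \left(-125 - -115\right)}{118 - 115}} - 12098 = \sqrt{\sqrt{400 + 2025} + \frac{3 \left(-125 + 115\right)}{3}} - 12098 = \sqrt{\sqrt{2425} + 3 \cdot \frac{1}{3} \left(-10\right)} - 12098 = \sqrt{5 \sqrt{97} - 10} - 12098 = \sqrt{-10 + 5 \sqrt{97}} - 12098 = -12098 + \sqrt{-10 + 5 \sqrt{97}}$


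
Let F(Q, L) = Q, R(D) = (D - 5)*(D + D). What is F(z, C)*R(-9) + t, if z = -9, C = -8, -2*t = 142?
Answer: -2339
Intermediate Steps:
t = -71 (t = -½*142 = -71)
R(D) = 2*D*(-5 + D) (R(D) = (-5 + D)*(2*D) = 2*D*(-5 + D))
F(z, C)*R(-9) + t = -18*(-9)*(-5 - 9) - 71 = -18*(-9)*(-14) - 71 = -9*252 - 71 = -2268 - 71 = -2339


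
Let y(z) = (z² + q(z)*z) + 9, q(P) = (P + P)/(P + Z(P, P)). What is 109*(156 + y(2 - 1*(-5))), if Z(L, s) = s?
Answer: 24089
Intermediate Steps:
q(P) = 1 (q(P) = (P + P)/(P + P) = (2*P)/((2*P)) = (2*P)*(1/(2*P)) = 1)
y(z) = 9 + z + z² (y(z) = (z² + 1*z) + 9 = (z² + z) + 9 = (z + z²) + 9 = 9 + z + z²)
109*(156 + y(2 - 1*(-5))) = 109*(156 + (9 + (2 - 1*(-5)) + (2 - 1*(-5))²)) = 109*(156 + (9 + (2 + 5) + (2 + 5)²)) = 109*(156 + (9 + 7 + 7²)) = 109*(156 + (9 + 7 + 49)) = 109*(156 + 65) = 109*221 = 24089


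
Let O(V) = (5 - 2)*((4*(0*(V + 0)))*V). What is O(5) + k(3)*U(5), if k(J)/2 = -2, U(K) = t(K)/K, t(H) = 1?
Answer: -⅘ ≈ -0.80000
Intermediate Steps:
U(K) = 1/K
k(J) = -4 (k(J) = 2*(-2) = -4)
O(V) = 0 (O(V) = 3*((4*(0*V))*V) = 3*((4*0)*V) = 3*(0*V) = 3*0 = 0)
O(5) + k(3)*U(5) = 0 - 4/5 = 0 - 4*⅕ = 0 - ⅘ = -⅘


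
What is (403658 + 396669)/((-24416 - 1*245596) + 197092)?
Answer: -800327/72920 ≈ -10.975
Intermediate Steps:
(403658 + 396669)/((-24416 - 1*245596) + 197092) = 800327/((-24416 - 245596) + 197092) = 800327/(-270012 + 197092) = 800327/(-72920) = 800327*(-1/72920) = -800327/72920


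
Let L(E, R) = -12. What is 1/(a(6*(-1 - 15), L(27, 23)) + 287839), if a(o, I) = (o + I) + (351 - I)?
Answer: 1/288094 ≈ 3.4711e-6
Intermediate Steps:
a(o, I) = 351 + o (a(o, I) = (I + o) + (351 - I) = 351 + o)
1/(a(6*(-1 - 15), L(27, 23)) + 287839) = 1/((351 + 6*(-1 - 15)) + 287839) = 1/((351 + 6*(-16)) + 287839) = 1/((351 - 96) + 287839) = 1/(255 + 287839) = 1/288094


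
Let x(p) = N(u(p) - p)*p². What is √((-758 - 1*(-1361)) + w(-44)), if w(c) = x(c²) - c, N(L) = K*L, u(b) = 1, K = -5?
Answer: √36262829447 ≈ 1.9043e+5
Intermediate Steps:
N(L) = -5*L
x(p) = p²*(-5 + 5*p) (x(p) = (-5*(1 - p))*p² = (-5 + 5*p)*p² = p²*(-5 + 5*p))
w(c) = -c + 5*c⁴*(-1 + c²) (w(c) = 5*(c²)²*(-1 + c²) - c = 5*c⁴*(-1 + c²) - c = -c + 5*c⁴*(-1 + c²))
√((-758 - 1*(-1361)) + w(-44)) = √((-758 - 1*(-1361)) + (-1*(-44) - 5*(-44)⁴ + 5*(-44)⁶)) = √((-758 + 1361) + (44 - 5*3748096 + 5*7256313856)) = √(603 + (44 - 18740480 + 36281569280)) = √(603 + 36262828844) = √36262829447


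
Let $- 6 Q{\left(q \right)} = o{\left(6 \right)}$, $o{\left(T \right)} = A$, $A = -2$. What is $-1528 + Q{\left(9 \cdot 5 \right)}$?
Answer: $- \frac{4583}{3} \approx -1527.7$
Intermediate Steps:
$o{\left(T \right)} = -2$
$Q{\left(q \right)} = \frac{1}{3}$ ($Q{\left(q \right)} = \left(- \frac{1}{6}\right) \left(-2\right) = \frac{1}{3}$)
$-1528 + Q{\left(9 \cdot 5 \right)} = -1528 + \frac{1}{3} = - \frac{4583}{3}$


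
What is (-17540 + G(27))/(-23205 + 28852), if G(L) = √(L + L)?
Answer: -17540/5647 + 3*√6/5647 ≈ -3.1048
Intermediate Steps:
G(L) = √2*√L (G(L) = √(2*L) = √2*√L)
(-17540 + G(27))/(-23205 + 28852) = (-17540 + √2*√27)/(-23205 + 28852) = (-17540 + √2*(3*√3))/5647 = (-17540 + 3*√6)*(1/5647) = -17540/5647 + 3*√6/5647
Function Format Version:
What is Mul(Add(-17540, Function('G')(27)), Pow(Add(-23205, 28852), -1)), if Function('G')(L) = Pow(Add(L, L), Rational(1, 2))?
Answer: Add(Rational(-17540, 5647), Mul(Rational(3, 5647), Pow(6, Rational(1, 2)))) ≈ -3.1048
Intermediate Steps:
Function('G')(L) = Mul(Pow(2, Rational(1, 2)), Pow(L, Rational(1, 2))) (Function('G')(L) = Pow(Mul(2, L), Rational(1, 2)) = Mul(Pow(2, Rational(1, 2)), Pow(L, Rational(1, 2))))
Mul(Add(-17540, Function('G')(27)), Pow(Add(-23205, 28852), -1)) = Mul(Add(-17540, Mul(Pow(2, Rational(1, 2)), Pow(27, Rational(1, 2)))), Pow(Add(-23205, 28852), -1)) = Mul(Add(-17540, Mul(Pow(2, Rational(1, 2)), Mul(3, Pow(3, Rational(1, 2))))), Pow(5647, -1)) = Mul(Add(-17540, Mul(3, Pow(6, Rational(1, 2)))), Rational(1, 5647)) = Add(Rational(-17540, 5647), Mul(Rational(3, 5647), Pow(6, Rational(1, 2))))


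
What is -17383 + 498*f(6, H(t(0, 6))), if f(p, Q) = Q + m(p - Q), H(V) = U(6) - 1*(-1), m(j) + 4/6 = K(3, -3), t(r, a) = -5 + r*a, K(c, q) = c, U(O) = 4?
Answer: -13731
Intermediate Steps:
t(r, a) = -5 + a*r
m(j) = 7/3 (m(j) = -2/3 + 3 = 7/3)
H(V) = 5 (H(V) = 4 - 1*(-1) = 4 + 1 = 5)
f(p, Q) = 7/3 + Q (f(p, Q) = Q + 7/3 = 7/3 + Q)
-17383 + 498*f(6, H(t(0, 6))) = -17383 + 498*(7/3 + 5) = -17383 + 498*(22/3) = -17383 + 3652 = -13731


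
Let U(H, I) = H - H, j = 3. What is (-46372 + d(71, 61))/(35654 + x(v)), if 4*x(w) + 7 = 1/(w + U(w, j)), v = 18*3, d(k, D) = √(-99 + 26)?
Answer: -10016352/7700887 + 216*I*√73/7700887 ≈ -1.3007 + 0.00023965*I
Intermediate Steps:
U(H, I) = 0
d(k, D) = I*√73 (d(k, D) = √(-73) = I*√73)
v = 54
x(w) = -7/4 + 1/(4*w) (x(w) = -7/4 + 1/(4*(w + 0)) = -7/4 + 1/(4*w))
(-46372 + d(71, 61))/(35654 + x(v)) = (-46372 + I*√73)/(35654 + (¼)*(1 - 7*54)/54) = (-46372 + I*√73)/(35654 + (¼)*(1/54)*(1 - 378)) = (-46372 + I*√73)/(35654 + (¼)*(1/54)*(-377)) = (-46372 + I*√73)/(35654 - 377/216) = (-46372 + I*√73)/(7700887/216) = (-46372 + I*√73)*(216/7700887) = -10016352/7700887 + 216*I*√73/7700887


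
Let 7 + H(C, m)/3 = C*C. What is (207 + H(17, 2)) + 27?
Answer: 1080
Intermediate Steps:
H(C, m) = -21 + 3*C² (H(C, m) = -21 + 3*(C*C) = -21 + 3*C²)
(207 + H(17, 2)) + 27 = (207 + (-21 + 3*17²)) + 27 = (207 + (-21 + 3*289)) + 27 = (207 + (-21 + 867)) + 27 = (207 + 846) + 27 = 1053 + 27 = 1080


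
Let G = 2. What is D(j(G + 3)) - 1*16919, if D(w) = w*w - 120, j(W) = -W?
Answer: -17014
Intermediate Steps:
D(w) = -120 + w**2 (D(w) = w**2 - 120 = -120 + w**2)
D(j(G + 3)) - 1*16919 = (-120 + (-(2 + 3))**2) - 1*16919 = (-120 + (-1*5)**2) - 16919 = (-120 + (-5)**2) - 16919 = (-120 + 25) - 16919 = -95 - 16919 = -17014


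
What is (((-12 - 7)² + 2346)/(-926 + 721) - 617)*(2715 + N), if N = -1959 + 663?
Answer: -183323448/205 ≈ -8.9426e+5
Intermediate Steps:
N = -1296
(((-12 - 7)² + 2346)/(-926 + 721) - 617)*(2715 + N) = (((-12 - 7)² + 2346)/(-926 + 721) - 617)*(2715 - 1296) = (((-19)² + 2346)/(-205) - 617)*1419 = ((361 + 2346)*(-1/205) - 617)*1419 = (2707*(-1/205) - 617)*1419 = (-2707/205 - 617)*1419 = -129192/205*1419 = -183323448/205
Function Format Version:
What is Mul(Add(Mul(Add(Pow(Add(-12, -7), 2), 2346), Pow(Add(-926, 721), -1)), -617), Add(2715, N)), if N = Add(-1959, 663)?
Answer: Rational(-183323448, 205) ≈ -8.9426e+5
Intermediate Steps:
N = -1296
Mul(Add(Mul(Add(Pow(Add(-12, -7), 2), 2346), Pow(Add(-926, 721), -1)), -617), Add(2715, N)) = Mul(Add(Mul(Add(Pow(Add(-12, -7), 2), 2346), Pow(Add(-926, 721), -1)), -617), Add(2715, -1296)) = Mul(Add(Mul(Add(Pow(-19, 2), 2346), Pow(-205, -1)), -617), 1419) = Mul(Add(Mul(Add(361, 2346), Rational(-1, 205)), -617), 1419) = Mul(Add(Mul(2707, Rational(-1, 205)), -617), 1419) = Mul(Add(Rational(-2707, 205), -617), 1419) = Mul(Rational(-129192, 205), 1419) = Rational(-183323448, 205)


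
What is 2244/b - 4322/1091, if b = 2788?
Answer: -141199/44731 ≈ -3.1566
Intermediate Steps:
2244/b - 4322/1091 = 2244/2788 - 4322/1091 = 2244*(1/2788) - 4322*1/1091 = 33/41 - 4322/1091 = -141199/44731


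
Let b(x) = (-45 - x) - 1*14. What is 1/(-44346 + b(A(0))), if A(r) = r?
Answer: -1/44405 ≈ -2.2520e-5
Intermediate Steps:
b(x) = -59 - x (b(x) = (-45 - x) - 14 = -59 - x)
1/(-44346 + b(A(0))) = 1/(-44346 + (-59 - 1*0)) = 1/(-44346 + (-59 + 0)) = 1/(-44346 - 59) = 1/(-44405) = -1/44405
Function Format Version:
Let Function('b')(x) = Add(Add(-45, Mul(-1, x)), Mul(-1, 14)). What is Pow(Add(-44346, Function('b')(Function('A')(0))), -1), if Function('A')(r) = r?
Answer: Rational(-1, 44405) ≈ -2.2520e-5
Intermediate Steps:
Function('b')(x) = Add(-59, Mul(-1, x)) (Function('b')(x) = Add(Add(-45, Mul(-1, x)), -14) = Add(-59, Mul(-1, x)))
Pow(Add(-44346, Function('b')(Function('A')(0))), -1) = Pow(Add(-44346, Add(-59, Mul(-1, 0))), -1) = Pow(Add(-44346, Add(-59, 0)), -1) = Pow(Add(-44346, -59), -1) = Pow(-44405, -1) = Rational(-1, 44405)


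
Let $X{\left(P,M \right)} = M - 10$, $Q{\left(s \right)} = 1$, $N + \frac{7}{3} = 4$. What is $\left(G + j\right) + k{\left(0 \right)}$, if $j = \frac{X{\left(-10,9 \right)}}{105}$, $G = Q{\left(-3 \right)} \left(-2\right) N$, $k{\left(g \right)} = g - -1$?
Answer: $- \frac{82}{35} \approx -2.3429$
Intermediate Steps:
$N = \frac{5}{3}$ ($N = - \frac{7}{3} + 4 = \frac{5}{3} \approx 1.6667$)
$X{\left(P,M \right)} = -10 + M$ ($X{\left(P,M \right)} = M - 10 = -10 + M$)
$k{\left(g \right)} = 1 + g$ ($k{\left(g \right)} = g + 1 = 1 + g$)
$G = - \frac{10}{3}$ ($G = 1 \left(-2\right) \frac{5}{3} = \left(-2\right) \frac{5}{3} = - \frac{10}{3} \approx -3.3333$)
$j = - \frac{1}{105}$ ($j = \frac{-10 + 9}{105} = \left(-1\right) \frac{1}{105} = - \frac{1}{105} \approx -0.0095238$)
$\left(G + j\right) + k{\left(0 \right)} = \left(- \frac{10}{3} - \frac{1}{105}\right) + \left(1 + 0\right) = - \frac{117}{35} + 1 = - \frac{82}{35}$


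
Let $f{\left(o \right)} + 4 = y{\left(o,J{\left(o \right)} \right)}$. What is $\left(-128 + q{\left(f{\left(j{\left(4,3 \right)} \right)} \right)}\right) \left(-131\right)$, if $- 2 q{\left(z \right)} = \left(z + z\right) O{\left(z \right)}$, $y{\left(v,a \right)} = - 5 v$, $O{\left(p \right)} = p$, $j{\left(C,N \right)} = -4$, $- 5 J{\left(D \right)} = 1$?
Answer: $50304$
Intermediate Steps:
$J{\left(D \right)} = - \frac{1}{5}$ ($J{\left(D \right)} = \left(- \frac{1}{5}\right) 1 = - \frac{1}{5}$)
$f{\left(o \right)} = -4 - 5 o$
$q{\left(z \right)} = - z^{2}$ ($q{\left(z \right)} = - \frac{\left(z + z\right) z}{2} = - \frac{2 z z}{2} = - \frac{2 z^{2}}{2} = - z^{2}$)
$\left(-128 + q{\left(f{\left(j{\left(4,3 \right)} \right)} \right)}\right) \left(-131\right) = \left(-128 - \left(-4 - -20\right)^{2}\right) \left(-131\right) = \left(-128 - \left(-4 + 20\right)^{2}\right) \left(-131\right) = \left(-128 - 16^{2}\right) \left(-131\right) = \left(-128 - 256\right) \left(-131\right) = \left(-384\right) \left(-131\right) = 50304$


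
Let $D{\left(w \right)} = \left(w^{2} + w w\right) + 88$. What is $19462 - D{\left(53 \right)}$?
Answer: $13756$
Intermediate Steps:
$D{\left(w \right)} = 88 + 2 w^{2}$ ($D{\left(w \right)} = \left(w^{2} + w^{2}\right) + 88 = 2 w^{2} + 88 = 88 + 2 w^{2}$)
$19462 - D{\left(53 \right)} = 19462 - \left(88 + 2 \cdot 53^{2}\right) = 19462 - \left(88 + 2 \cdot 2809\right) = 19462 - \left(88 + 5618\right) = 19462 - 5706 = 13756$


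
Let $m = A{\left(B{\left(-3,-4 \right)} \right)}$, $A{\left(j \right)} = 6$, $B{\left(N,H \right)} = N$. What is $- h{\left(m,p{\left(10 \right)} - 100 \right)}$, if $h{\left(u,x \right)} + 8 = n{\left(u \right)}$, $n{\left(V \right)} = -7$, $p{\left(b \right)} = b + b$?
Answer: $15$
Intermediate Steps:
$p{\left(b \right)} = 2 b$
$m = 6$
$h{\left(u,x \right)} = -15$ ($h{\left(u,x \right)} = -8 - 7 = -15$)
$- h{\left(m,p{\left(10 \right)} - 100 \right)} = \left(-1\right) \left(-15\right) = 15$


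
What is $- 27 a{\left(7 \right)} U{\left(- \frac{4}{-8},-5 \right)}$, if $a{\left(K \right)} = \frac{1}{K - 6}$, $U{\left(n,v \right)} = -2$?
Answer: $54$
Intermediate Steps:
$a{\left(K \right)} = \frac{1}{-6 + K}$
$- 27 a{\left(7 \right)} U{\left(- \frac{4}{-8},-5 \right)} = - \frac{27}{-6 + 7} \left(-2\right) = - \frac{27}{1} \left(-2\right) = \left(-27\right) 1 \left(-2\right) = \left(-27\right) \left(-2\right) = 54$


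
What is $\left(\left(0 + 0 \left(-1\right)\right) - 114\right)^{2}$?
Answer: $12996$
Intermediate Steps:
$\left(\left(0 + 0 \left(-1\right)\right) - 114\right)^{2} = \left(\left(0 + 0\right) - 114\right)^{2} = \left(0 - 114\right)^{2} = \left(-114\right)^{2} = 12996$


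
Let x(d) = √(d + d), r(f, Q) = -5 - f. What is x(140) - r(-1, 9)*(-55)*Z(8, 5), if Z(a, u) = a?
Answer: -1760 + 2*√70 ≈ -1743.3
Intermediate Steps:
x(d) = √2*√d (x(d) = √(2*d) = √2*√d)
x(140) - r(-1, 9)*(-55)*Z(8, 5) = √2*√140 - (-5 - 1*(-1))*(-55)*8 = √2*(2*√35) - (-5 + 1)*(-55)*8 = 2*√70 - (-4*(-55))*8 = 2*√70 - 220*8 = 2*√70 - 1*1760 = 2*√70 - 1760 = -1760 + 2*√70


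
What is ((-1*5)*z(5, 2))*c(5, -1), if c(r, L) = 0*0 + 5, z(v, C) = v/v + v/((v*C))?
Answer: -75/2 ≈ -37.500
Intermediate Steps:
z(v, C) = 1 + 1/C (z(v, C) = 1 + v/((C*v)) = 1 + v*(1/(C*v)) = 1 + 1/C)
c(r, L) = 5 (c(r, L) = 0 + 5 = 5)
((-1*5)*z(5, 2))*c(5, -1) = ((-1*5)*((1 + 2)/2))*5 = -5*3/2*5 = -15/2*5 = -75/2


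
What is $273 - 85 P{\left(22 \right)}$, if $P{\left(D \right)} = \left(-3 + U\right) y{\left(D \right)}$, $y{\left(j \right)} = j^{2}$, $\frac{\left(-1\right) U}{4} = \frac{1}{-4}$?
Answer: $82553$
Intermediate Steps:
$U = 1$ ($U = - \frac{4}{-4} = \left(-4\right) \left(- \frac{1}{4}\right) = 1$)
$P{\left(D \right)} = - 2 D^{2}$ ($P{\left(D \right)} = \left(-3 + 1\right) D^{2} = - 2 D^{2}$)
$273 - 85 P{\left(22 \right)} = 273 - 85 \left(- 2 \cdot 22^{2}\right) = 273 - 85 \left(\left(-2\right) 484\right) = 273 - -82280 = 273 + 82280 = 82553$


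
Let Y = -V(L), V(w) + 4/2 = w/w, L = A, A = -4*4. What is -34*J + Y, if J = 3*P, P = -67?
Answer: 6835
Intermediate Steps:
A = -16
L = -16
V(w) = -1 (V(w) = -2 + w/w = -2 + 1 = -1)
Y = 1 (Y = -1*(-1) = 1)
J = -201 (J = 3*(-67) = -201)
-34*J + Y = -34*(-201) + 1 = 6834 + 1 = 6835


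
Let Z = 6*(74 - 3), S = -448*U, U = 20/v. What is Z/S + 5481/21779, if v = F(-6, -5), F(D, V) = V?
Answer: 329307/672896 ≈ 0.48939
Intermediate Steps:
v = -5
U = -4 (U = 20/(-5) = 20*(-⅕) = -4)
S = 1792 (S = -448*(-4) = 1792)
Z = 426 (Z = 6*71 = 426)
Z/S + 5481/21779 = 426/1792 + 5481/21779 = 426*(1/1792) + 5481*(1/21779) = 213/896 + 189/751 = 329307/672896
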